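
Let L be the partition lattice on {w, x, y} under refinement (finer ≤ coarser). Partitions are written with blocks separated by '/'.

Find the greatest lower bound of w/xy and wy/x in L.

w/x/y

Common lower bounds of {w/xy, wy/x}: w/x/y.
The greatest among these is w/x/y.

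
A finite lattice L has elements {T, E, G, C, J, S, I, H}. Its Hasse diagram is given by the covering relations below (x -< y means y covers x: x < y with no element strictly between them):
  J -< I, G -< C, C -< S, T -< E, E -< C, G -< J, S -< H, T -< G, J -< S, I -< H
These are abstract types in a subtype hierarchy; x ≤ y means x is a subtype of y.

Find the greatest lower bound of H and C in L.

C

Common lower bounds of {H, C}: C, E, G, T.
The greatest among these is C.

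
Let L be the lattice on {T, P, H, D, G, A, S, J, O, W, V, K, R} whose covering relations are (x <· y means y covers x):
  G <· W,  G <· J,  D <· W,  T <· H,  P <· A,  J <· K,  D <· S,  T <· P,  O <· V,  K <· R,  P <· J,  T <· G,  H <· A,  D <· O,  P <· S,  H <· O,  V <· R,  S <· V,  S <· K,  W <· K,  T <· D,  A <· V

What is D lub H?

Common upper bounds of {D, H}: O, R, V.
The least among these is O.

O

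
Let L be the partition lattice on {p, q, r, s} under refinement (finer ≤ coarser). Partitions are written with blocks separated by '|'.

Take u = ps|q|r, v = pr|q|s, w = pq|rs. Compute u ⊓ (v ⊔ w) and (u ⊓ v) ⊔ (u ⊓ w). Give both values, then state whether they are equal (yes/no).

v ⊔ w = pqrs, so u ⊓ (v ⊔ w) = ps|q|r ⊓ pqrs = ps|q|r.
u ⊓ v = p|q|r|s and u ⊓ w = p|q|r|s, so (u ⊓ v) ⊔ (u ⊓ w) = p|q|r|s ⊔ p|q|r|s = p|q|r|s.
Equal: no.

ps|q|r; p|q|r|s; no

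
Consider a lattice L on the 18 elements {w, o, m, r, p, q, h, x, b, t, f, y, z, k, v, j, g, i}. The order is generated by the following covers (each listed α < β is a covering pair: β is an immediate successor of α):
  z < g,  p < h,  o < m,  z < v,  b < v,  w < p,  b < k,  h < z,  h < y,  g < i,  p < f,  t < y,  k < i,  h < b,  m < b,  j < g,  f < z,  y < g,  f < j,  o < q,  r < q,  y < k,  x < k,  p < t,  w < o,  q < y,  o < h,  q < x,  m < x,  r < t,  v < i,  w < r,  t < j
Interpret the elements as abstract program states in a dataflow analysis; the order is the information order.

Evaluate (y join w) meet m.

y ∨ w = y
y ∧ m = o

o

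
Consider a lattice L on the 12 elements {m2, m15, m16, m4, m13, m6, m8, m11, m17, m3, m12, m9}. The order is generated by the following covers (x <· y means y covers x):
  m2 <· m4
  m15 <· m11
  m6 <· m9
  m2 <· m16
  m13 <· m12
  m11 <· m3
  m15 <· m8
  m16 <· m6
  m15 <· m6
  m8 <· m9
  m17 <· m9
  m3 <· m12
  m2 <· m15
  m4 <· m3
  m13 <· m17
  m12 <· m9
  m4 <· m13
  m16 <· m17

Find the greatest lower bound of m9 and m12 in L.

m12

Common lower bounds of {m9, m12}: m11, m12, m13, m15, m2, m3, m4.
The greatest among these is m12.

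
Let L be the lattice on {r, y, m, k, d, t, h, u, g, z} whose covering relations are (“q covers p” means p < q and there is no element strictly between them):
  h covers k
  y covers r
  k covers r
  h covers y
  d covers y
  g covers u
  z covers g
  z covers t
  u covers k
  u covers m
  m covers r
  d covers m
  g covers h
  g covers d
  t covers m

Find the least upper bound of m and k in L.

Common upper bounds of {m, k}: g, u, z.
The least among these is u.

u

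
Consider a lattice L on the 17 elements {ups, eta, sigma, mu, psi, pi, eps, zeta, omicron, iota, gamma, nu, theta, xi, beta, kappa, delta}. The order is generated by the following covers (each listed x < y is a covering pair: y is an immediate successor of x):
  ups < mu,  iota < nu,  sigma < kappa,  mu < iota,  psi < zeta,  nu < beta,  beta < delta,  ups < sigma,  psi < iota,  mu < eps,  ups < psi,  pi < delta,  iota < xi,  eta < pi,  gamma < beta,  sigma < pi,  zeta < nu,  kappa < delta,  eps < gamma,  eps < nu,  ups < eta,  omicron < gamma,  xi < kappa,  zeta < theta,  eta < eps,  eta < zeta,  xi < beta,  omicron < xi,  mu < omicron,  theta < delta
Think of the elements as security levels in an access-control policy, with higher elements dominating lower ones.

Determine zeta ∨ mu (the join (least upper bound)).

nu

Common upper bounds of {zeta, mu}: beta, delta, nu.
The least among these is nu.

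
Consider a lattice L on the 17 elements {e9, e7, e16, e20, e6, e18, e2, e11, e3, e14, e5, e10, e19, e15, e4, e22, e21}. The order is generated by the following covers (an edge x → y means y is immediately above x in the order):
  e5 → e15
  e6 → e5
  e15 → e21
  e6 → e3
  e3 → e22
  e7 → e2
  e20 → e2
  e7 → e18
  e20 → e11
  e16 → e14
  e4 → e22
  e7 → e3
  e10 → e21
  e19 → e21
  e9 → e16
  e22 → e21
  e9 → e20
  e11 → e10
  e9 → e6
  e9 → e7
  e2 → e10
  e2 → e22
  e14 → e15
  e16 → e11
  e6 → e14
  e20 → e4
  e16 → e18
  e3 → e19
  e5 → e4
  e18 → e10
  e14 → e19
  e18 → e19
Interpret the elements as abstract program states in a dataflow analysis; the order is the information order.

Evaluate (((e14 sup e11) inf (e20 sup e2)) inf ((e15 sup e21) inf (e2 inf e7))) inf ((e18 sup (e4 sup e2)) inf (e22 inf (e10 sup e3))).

e7

e14 ∨ e11 = e21
e20 ∨ e2 = e2
e21 ∧ e2 = e2
e15 ∨ e21 = e21
e2 ∧ e7 = e7
e21 ∧ e7 = e7
e2 ∧ e7 = e7
e4 ∨ e2 = e22
e18 ∨ e22 = e21
e10 ∨ e3 = e21
e22 ∧ e21 = e22
e21 ∧ e22 = e22
e7 ∧ e22 = e7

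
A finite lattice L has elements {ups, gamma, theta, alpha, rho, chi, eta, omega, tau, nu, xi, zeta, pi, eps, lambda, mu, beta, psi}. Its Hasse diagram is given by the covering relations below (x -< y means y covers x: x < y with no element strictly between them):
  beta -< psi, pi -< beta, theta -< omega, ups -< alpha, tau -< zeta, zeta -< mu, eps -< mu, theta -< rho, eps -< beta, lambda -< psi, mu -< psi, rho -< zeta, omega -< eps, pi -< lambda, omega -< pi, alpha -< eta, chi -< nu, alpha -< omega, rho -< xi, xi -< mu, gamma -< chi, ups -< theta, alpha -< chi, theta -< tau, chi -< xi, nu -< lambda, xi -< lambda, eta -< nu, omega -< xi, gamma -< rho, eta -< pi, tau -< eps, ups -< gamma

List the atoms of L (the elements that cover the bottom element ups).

The atoms are exactly the elements that cover ups: alpha, gamma, theta.

alpha, gamma, theta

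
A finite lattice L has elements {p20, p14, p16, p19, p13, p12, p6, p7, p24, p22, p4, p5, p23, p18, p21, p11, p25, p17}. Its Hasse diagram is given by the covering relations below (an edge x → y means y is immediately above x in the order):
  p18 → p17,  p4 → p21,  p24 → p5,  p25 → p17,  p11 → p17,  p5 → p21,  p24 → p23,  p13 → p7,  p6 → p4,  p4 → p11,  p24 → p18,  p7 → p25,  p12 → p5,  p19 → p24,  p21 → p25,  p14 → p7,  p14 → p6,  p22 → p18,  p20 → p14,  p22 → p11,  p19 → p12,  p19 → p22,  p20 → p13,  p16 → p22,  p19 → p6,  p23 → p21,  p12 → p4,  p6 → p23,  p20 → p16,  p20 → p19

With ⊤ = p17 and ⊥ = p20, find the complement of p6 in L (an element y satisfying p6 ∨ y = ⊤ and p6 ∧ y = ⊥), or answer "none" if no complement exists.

none

For every candidate y, either p6 ∨ y ≠ p17 or p6 ∧ y ≠ p20; no complement exists.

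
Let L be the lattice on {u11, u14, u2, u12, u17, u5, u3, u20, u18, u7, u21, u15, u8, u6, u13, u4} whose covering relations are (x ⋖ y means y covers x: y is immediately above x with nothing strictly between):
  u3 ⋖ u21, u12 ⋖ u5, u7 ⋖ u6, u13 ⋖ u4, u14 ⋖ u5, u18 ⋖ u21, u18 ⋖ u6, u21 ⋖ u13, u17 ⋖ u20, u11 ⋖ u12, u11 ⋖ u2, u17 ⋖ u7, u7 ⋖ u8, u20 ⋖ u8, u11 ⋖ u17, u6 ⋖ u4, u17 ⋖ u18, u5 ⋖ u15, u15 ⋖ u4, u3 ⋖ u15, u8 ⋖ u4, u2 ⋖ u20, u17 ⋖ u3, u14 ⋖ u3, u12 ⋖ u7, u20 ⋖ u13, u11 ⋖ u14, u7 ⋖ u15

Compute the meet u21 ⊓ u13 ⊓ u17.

u17

Common lower bounds of {u21, u13, u17}: u11, u17.
The greatest among these is u17.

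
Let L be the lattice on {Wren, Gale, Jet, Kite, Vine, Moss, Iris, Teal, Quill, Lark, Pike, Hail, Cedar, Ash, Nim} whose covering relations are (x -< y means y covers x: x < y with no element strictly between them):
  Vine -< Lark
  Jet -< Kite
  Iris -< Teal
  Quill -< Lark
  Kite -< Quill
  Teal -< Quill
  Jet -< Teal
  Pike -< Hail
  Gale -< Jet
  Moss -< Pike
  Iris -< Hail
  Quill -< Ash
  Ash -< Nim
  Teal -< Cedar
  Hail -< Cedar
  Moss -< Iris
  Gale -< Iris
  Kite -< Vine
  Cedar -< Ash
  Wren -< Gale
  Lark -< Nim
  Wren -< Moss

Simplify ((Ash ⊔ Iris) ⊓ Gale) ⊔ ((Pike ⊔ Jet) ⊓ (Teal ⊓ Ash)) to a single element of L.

Teal

Ash ∨ Iris = Ash
Ash ∧ Gale = Gale
Pike ∨ Jet = Cedar
Teal ∧ Ash = Teal
Cedar ∧ Teal = Teal
Gale ∨ Teal = Teal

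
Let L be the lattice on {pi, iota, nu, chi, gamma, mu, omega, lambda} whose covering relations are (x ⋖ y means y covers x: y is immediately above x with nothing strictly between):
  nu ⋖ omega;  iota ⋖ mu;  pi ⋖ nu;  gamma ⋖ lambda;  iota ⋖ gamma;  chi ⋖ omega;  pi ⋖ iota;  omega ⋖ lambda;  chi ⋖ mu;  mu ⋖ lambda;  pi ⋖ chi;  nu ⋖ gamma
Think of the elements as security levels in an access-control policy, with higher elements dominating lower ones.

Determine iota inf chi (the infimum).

pi

Common lower bounds of {iota, chi}: pi.
The greatest among these is pi.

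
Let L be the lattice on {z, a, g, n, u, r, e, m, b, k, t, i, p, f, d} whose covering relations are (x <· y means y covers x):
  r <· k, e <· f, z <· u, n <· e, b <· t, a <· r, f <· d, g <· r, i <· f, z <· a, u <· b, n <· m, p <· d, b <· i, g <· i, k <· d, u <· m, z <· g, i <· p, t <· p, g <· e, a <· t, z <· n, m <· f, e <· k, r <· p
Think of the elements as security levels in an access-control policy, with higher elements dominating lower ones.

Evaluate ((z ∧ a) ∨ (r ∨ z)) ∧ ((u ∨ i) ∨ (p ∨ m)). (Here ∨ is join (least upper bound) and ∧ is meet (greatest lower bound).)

r

z ∧ a = z
r ∨ z = r
z ∨ r = r
u ∨ i = i
p ∨ m = d
i ∨ d = d
r ∧ d = r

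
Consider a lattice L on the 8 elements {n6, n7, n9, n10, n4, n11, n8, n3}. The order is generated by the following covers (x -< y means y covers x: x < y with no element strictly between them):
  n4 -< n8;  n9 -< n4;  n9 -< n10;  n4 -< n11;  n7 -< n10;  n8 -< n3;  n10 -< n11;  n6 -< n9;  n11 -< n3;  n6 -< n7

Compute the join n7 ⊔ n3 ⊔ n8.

n3

Common upper bounds of {n7, n3, n8}: n3.
The least among these is n3.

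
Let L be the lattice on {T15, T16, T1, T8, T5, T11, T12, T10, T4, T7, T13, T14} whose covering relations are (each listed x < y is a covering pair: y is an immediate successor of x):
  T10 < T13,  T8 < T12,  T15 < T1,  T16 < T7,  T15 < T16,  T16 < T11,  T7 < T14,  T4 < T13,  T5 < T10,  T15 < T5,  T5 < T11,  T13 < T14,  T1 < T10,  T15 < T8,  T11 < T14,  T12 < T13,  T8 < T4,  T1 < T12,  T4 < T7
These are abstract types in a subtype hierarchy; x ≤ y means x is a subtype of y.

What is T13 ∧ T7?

Common lower bounds of {T13, T7}: T15, T4, T8.
The greatest among these is T4.

T4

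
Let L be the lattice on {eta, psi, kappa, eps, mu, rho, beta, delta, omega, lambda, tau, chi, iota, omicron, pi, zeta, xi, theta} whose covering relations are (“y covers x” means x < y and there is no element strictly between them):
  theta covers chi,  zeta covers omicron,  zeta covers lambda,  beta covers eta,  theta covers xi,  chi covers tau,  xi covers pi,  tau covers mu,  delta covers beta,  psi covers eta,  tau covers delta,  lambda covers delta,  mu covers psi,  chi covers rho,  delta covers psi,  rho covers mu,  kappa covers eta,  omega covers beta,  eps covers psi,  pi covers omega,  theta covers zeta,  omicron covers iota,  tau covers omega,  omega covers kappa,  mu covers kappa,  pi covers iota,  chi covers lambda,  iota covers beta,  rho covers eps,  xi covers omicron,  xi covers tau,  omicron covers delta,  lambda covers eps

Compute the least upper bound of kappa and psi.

mu

Common upper bounds of {kappa, psi}: chi, mu, rho, tau, theta, xi.
The least among these is mu.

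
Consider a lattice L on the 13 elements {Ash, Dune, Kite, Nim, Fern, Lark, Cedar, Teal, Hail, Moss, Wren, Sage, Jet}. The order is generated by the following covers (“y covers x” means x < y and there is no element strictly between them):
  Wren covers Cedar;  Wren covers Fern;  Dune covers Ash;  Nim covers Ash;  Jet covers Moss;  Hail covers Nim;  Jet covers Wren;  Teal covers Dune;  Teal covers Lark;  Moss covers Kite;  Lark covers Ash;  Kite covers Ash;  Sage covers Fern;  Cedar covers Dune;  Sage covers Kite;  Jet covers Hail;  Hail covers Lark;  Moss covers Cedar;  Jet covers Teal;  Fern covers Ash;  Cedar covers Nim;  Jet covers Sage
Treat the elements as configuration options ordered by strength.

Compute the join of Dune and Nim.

Cedar

Common upper bounds of {Dune, Nim}: Cedar, Jet, Moss, Wren.
The least among these is Cedar.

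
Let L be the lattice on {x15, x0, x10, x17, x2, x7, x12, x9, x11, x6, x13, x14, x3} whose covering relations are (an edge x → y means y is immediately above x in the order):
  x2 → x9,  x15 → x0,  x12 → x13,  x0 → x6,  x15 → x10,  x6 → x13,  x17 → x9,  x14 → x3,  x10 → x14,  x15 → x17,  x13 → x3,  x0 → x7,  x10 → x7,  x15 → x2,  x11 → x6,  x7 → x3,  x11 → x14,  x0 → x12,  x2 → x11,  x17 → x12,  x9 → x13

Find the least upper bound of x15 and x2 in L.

x2

Common upper bounds of {x15, x2}: x11, x13, x14, x2, x3, x6, x9.
The least among these is x2.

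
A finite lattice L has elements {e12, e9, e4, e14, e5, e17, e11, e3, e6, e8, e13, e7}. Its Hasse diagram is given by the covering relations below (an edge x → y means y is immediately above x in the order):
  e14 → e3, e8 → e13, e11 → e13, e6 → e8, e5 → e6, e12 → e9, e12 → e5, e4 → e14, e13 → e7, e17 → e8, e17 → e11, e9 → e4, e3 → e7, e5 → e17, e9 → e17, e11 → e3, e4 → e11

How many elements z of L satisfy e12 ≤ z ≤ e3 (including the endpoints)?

The interval [e12, e3] = {e11, e12, e14, e17, e3, e4, e5, e9}, which has 8 elements.

8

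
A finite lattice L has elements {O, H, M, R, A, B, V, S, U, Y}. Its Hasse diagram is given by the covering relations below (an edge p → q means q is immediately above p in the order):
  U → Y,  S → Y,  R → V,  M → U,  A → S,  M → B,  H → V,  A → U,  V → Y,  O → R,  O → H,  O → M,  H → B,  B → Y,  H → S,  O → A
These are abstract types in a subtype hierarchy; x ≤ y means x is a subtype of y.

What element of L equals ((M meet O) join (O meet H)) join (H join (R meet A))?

M ∧ O = O
O ∧ H = O
O ∨ O = O
R ∧ A = O
H ∨ O = H
O ∨ H = H

H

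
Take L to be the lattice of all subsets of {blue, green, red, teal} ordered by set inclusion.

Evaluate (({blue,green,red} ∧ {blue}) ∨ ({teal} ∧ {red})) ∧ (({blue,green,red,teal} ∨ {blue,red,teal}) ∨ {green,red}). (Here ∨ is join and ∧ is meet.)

{blue,green,red} ∧ {blue} = {blue}
{teal} ∧ {red} = {}
{blue} ∨ {} = {blue}
{blue,green,red,teal} ∨ {blue,red,teal} = {blue,green,red,teal}
{blue,green,red,teal} ∨ {green,red} = {blue,green,red,teal}
{blue} ∧ {blue,green,red,teal} = {blue}

{blue}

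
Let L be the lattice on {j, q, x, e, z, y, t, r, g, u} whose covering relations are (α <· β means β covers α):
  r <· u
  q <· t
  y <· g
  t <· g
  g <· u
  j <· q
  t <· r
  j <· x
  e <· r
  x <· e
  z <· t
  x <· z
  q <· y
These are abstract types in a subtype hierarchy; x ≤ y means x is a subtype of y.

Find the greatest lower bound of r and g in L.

t

Common lower bounds of {r, g}: j, q, t, x, z.
The greatest among these is t.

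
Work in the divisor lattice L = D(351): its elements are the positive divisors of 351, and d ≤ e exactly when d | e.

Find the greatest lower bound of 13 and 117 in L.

13

In the divisibility order, the meet is the greatest common divisor: gcd(13, 117) = 13.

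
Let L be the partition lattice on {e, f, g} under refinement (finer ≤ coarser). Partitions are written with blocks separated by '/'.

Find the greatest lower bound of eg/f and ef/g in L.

e/f/g

The meet (common refinement) of eg/f and ef/g intersects blocks pairwise, giving e/f/g.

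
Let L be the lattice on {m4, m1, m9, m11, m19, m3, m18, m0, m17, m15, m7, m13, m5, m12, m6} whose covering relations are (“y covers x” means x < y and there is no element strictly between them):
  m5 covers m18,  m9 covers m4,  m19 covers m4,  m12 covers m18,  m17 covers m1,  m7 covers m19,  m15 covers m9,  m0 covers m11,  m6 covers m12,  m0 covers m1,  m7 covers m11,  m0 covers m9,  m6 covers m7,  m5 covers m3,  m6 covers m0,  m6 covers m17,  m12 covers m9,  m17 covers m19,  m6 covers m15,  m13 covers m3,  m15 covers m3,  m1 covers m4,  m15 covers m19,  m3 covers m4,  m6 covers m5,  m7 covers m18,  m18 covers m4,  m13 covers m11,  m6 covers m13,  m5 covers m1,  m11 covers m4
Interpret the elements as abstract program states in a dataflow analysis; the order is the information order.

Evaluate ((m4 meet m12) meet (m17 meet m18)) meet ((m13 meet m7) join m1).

m4

m4 ∧ m12 = m4
m17 ∧ m18 = m4
m4 ∧ m4 = m4
m13 ∧ m7 = m11
m11 ∨ m1 = m0
m4 ∧ m0 = m4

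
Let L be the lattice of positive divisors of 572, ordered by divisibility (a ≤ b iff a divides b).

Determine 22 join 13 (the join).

286

In the divisibility order, the join is the least common multiple: lcm(22, 13) = 286.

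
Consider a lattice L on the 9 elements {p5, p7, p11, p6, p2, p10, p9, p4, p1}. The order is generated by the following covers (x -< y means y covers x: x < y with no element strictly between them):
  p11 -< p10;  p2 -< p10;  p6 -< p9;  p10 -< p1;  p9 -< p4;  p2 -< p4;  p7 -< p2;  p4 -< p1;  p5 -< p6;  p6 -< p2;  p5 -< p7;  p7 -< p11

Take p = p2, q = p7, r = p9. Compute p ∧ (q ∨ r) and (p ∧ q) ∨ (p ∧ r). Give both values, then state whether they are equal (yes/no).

q ∨ r = p4, so p ∧ (q ∨ r) = p2 ∧ p4 = p2.
p ∧ q = p7 and p ∧ r = p6, so (p ∧ q) ∨ (p ∧ r) = p7 ∨ p6 = p2.
Equal: yes.

p2; p2; yes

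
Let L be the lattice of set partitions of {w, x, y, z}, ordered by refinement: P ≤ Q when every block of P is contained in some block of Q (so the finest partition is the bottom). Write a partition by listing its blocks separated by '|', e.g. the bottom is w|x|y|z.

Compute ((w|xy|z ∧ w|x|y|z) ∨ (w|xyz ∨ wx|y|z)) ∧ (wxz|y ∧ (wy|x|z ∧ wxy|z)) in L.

w|x|y|z

w|xy|z ∧ w|x|y|z = w|x|y|z
w|xyz ∨ wx|y|z = wxyz
w|x|y|z ∨ wxyz = wxyz
wy|x|z ∧ wxy|z = wy|x|z
wxz|y ∧ wy|x|z = w|x|y|z
wxyz ∧ w|x|y|z = w|x|y|z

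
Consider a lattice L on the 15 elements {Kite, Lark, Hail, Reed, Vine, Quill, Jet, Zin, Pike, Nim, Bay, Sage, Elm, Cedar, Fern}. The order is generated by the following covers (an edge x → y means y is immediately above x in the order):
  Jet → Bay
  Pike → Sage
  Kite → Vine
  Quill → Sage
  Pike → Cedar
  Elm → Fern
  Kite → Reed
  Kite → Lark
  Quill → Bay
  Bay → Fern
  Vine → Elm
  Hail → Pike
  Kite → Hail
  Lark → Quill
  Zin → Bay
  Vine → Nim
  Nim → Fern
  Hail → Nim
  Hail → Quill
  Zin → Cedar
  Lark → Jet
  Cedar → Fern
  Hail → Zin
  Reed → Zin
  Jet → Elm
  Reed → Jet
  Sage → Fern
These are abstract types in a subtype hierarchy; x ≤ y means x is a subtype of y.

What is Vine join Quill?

Common upper bounds of {Vine, Quill}: Fern.
The least among these is Fern.

Fern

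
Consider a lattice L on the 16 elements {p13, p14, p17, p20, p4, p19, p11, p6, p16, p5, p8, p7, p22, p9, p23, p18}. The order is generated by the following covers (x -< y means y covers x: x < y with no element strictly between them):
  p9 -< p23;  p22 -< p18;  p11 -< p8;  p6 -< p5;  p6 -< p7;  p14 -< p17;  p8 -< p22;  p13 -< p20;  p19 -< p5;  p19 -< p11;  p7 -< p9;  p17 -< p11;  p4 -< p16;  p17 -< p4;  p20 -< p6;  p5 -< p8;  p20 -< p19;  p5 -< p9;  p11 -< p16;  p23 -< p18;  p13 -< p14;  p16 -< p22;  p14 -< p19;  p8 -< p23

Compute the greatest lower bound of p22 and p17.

Common lower bounds of {p22, p17}: p13, p14, p17.
The greatest among these is p17.

p17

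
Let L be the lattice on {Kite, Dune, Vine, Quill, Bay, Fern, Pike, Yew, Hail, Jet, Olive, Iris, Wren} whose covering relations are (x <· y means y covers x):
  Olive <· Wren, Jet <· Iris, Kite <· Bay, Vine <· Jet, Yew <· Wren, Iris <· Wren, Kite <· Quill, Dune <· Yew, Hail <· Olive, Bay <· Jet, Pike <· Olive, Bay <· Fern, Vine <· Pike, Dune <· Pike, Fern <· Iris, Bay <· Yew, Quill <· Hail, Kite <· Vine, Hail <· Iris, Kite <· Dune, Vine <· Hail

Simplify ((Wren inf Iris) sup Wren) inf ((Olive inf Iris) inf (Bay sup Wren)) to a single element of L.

Hail

Wren ∧ Iris = Iris
Iris ∨ Wren = Wren
Olive ∧ Iris = Hail
Bay ∨ Wren = Wren
Hail ∧ Wren = Hail
Wren ∧ Hail = Hail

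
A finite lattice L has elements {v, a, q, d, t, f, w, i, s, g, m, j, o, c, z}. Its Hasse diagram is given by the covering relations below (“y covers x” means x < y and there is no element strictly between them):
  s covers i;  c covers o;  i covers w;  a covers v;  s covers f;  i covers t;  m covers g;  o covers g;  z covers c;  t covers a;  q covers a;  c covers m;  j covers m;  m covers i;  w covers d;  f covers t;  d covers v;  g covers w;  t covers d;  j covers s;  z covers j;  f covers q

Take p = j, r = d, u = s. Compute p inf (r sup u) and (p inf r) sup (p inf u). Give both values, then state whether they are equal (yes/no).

s; s; yes

r sup u = s, so p inf (r sup u) = j inf s = s.
p inf r = d and p inf u = s, so (p inf r) sup (p inf u) = d sup s = s.
Equal: yes.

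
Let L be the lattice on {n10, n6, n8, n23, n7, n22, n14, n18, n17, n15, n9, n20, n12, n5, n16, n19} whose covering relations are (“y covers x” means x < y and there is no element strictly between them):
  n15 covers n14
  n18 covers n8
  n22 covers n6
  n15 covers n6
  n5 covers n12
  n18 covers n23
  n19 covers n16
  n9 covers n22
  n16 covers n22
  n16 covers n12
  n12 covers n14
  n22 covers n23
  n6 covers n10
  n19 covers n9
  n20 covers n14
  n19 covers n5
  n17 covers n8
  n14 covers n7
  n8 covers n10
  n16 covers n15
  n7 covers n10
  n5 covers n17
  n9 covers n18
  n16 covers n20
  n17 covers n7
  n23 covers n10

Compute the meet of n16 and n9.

Common lower bounds of {n16, n9}: n10, n22, n23, n6.
The greatest among these is n22.

n22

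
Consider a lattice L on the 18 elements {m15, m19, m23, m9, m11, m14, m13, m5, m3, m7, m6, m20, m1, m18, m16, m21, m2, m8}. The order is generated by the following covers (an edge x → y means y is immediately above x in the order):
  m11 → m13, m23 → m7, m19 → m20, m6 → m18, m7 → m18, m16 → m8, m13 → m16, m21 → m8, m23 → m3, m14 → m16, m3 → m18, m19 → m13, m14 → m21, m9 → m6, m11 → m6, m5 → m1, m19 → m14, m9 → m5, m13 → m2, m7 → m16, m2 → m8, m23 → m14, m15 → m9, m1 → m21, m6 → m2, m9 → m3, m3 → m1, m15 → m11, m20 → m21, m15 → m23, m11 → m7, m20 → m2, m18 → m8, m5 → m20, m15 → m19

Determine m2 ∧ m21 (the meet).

m20

Common lower bounds of {m2, m21}: m15, m19, m20, m5, m9.
The greatest among these is m20.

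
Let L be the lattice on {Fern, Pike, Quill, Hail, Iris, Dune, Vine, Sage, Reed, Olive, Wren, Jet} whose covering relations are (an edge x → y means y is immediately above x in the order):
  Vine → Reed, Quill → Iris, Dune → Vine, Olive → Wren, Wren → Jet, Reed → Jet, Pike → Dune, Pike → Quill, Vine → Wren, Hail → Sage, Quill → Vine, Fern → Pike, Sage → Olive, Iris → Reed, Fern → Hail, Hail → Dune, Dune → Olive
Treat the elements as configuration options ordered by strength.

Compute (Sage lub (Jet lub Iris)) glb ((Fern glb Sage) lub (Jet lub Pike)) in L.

Jet ∨ Iris = Jet
Sage ∨ Jet = Jet
Fern ∧ Sage = Fern
Jet ∨ Pike = Jet
Fern ∨ Jet = Jet
Jet ∧ Jet = Jet

Jet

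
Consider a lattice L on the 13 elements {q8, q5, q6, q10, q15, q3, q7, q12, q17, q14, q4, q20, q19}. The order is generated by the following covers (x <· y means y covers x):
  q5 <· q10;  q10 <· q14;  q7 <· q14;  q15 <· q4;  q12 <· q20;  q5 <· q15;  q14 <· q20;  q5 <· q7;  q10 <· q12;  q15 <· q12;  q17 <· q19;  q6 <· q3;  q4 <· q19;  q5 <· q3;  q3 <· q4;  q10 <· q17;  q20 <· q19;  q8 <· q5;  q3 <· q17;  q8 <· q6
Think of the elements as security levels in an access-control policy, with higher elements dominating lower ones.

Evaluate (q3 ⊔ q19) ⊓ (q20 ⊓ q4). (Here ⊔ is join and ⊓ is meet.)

q3 ∨ q19 = q19
q20 ∧ q4 = q15
q19 ∧ q15 = q15

q15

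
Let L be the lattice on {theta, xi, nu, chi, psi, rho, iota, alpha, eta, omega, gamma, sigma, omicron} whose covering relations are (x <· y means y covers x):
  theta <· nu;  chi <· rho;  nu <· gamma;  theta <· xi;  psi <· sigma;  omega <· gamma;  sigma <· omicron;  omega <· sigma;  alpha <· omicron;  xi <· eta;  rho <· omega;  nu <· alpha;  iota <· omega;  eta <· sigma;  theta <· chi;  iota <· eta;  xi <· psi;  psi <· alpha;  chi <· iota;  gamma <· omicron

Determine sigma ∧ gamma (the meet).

Common lower bounds of {sigma, gamma}: chi, iota, omega, rho, theta.
The greatest among these is omega.

omega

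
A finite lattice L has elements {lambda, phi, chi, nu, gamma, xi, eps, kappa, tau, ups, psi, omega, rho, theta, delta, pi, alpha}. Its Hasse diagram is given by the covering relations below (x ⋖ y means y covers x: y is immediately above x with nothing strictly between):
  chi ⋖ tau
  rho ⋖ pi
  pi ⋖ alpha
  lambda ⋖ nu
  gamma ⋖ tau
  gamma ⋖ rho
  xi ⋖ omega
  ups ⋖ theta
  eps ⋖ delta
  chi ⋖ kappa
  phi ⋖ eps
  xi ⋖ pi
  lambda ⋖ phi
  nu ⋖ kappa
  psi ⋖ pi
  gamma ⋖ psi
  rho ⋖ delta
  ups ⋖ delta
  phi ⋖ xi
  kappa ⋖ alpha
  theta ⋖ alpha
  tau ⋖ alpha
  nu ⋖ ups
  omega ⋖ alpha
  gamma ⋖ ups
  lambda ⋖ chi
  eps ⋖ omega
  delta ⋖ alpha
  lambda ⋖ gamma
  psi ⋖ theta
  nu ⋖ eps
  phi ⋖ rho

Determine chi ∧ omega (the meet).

lambda

Common lower bounds of {chi, omega}: lambda.
The greatest among these is lambda.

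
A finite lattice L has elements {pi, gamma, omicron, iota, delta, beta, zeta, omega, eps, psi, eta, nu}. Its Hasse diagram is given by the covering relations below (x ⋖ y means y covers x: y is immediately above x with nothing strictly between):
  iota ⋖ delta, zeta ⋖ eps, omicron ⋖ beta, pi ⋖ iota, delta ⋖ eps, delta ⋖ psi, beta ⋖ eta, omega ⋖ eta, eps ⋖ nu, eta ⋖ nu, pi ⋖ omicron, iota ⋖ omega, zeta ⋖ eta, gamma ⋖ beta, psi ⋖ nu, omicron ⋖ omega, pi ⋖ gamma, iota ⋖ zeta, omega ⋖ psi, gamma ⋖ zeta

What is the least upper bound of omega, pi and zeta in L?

Common upper bounds of {omega, pi, zeta}: eta, nu.
The least among these is eta.

eta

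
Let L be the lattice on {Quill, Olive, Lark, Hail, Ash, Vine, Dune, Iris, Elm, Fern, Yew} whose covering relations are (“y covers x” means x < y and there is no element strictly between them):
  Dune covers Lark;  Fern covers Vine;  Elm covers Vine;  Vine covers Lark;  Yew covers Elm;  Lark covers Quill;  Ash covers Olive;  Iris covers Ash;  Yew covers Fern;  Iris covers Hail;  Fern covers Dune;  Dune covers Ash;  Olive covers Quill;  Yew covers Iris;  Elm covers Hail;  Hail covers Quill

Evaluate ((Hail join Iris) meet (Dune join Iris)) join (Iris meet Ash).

Hail ∨ Iris = Iris
Dune ∨ Iris = Yew
Iris ∧ Yew = Iris
Iris ∧ Ash = Ash
Iris ∨ Ash = Iris

Iris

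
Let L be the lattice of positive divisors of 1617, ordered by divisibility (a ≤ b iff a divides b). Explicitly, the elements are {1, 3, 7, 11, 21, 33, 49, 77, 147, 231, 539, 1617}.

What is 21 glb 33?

Common lower bounds of {21, 33}: 1, 3.
The greatest among these is 3.

3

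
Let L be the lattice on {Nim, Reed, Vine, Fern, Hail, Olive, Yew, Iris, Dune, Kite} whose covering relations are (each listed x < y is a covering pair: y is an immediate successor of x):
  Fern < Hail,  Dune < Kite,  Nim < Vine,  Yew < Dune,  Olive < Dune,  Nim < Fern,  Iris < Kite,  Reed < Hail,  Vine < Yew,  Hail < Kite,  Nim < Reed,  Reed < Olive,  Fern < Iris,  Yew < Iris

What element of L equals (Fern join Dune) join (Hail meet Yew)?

Kite

Fern ∨ Dune = Kite
Hail ∧ Yew = Nim
Kite ∨ Nim = Kite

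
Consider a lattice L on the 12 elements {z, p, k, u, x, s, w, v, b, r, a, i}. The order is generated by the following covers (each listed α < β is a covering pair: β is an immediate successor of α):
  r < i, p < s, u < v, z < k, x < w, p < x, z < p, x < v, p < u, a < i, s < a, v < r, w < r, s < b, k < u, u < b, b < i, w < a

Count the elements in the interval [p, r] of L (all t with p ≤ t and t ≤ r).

The interval [p, r] = {p, r, u, v, w, x}, which has 6 elements.

6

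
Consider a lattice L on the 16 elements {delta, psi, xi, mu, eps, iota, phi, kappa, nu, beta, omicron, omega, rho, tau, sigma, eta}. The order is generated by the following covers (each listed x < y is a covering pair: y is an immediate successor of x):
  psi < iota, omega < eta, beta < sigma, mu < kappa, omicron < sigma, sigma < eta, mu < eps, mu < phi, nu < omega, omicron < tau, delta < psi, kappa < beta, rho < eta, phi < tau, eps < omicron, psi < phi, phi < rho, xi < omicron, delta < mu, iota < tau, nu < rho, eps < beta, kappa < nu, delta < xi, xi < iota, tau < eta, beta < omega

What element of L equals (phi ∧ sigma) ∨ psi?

phi

phi ∧ sigma = mu
mu ∨ psi = phi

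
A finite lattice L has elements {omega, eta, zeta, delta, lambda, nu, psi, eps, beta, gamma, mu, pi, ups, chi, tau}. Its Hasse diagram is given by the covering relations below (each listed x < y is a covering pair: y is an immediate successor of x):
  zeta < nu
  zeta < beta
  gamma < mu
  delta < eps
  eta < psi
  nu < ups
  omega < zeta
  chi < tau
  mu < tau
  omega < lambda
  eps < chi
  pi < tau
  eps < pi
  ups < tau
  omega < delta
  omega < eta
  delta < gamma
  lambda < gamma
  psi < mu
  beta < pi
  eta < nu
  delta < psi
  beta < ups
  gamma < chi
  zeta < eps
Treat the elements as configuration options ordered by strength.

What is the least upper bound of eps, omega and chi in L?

Common upper bounds of {eps, omega, chi}: chi, tau.
The least among these is chi.

chi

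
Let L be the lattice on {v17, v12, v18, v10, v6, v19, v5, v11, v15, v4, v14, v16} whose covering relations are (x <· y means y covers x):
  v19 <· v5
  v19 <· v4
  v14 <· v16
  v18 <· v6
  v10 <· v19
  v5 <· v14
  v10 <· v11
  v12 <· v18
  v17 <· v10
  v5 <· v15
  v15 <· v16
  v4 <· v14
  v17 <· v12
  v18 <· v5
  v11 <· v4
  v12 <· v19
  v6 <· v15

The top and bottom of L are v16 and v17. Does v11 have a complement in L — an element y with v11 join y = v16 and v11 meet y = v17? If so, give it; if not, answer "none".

v6

Need y with v11 ∨ y = v16 and v11 ∧ y = v17.
Checking each element gives: v6.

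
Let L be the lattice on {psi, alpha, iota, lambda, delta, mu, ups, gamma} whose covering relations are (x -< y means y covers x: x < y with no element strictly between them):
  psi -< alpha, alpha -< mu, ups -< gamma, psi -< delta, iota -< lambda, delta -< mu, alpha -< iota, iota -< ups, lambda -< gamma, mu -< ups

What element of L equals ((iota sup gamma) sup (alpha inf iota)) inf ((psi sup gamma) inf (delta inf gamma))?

iota ∨ gamma = gamma
alpha ∧ iota = alpha
gamma ∨ alpha = gamma
psi ∨ gamma = gamma
delta ∧ gamma = delta
gamma ∧ delta = delta
gamma ∧ delta = delta

delta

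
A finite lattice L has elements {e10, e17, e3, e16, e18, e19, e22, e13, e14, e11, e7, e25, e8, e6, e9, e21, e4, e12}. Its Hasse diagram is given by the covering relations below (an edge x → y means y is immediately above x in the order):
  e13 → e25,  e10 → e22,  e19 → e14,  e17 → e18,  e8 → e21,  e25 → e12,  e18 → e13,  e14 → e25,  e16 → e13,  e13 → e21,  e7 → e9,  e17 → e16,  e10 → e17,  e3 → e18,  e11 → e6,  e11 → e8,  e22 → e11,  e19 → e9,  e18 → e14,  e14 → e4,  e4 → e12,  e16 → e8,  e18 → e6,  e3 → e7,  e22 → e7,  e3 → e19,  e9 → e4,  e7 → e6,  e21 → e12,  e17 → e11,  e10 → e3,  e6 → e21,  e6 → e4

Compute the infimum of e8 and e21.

Common lower bounds of {e8, e21}: e10, e11, e16, e17, e22, e8.
The greatest among these is e8.

e8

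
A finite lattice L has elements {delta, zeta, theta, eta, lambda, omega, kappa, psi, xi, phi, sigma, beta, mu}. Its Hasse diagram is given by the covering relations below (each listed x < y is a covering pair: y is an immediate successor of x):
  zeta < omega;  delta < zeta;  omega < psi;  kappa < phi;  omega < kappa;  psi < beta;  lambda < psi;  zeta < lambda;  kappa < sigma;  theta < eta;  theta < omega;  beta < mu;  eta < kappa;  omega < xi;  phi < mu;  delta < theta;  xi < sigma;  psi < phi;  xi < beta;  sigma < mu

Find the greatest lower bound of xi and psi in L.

omega

Common lower bounds of {xi, psi}: delta, omega, theta, zeta.
The greatest among these is omega.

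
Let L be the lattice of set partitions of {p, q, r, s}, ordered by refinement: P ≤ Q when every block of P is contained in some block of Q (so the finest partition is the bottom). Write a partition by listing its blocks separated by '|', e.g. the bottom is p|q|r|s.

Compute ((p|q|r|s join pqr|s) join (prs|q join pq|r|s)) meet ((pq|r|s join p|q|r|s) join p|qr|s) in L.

p|q|r|s ∨ pqr|s = pqr|s
prs|q ∨ pq|r|s = pqrs
pqr|s ∨ pqrs = pqrs
pq|r|s ∨ p|q|r|s = pq|r|s
pq|r|s ∨ p|qr|s = pqr|s
pqrs ∧ pqr|s = pqr|s

pqr|s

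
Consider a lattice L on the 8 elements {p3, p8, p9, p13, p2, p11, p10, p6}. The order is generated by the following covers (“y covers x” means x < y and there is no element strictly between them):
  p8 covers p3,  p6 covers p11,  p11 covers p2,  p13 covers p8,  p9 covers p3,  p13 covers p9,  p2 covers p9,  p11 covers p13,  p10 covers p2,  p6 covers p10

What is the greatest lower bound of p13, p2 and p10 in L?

Common lower bounds of {p13, p2, p10}: p3, p9.
The greatest among these is p9.

p9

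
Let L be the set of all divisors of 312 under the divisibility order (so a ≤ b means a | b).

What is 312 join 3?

In the divisibility order, the join is the least common multiple: lcm(312, 3) = 312.

312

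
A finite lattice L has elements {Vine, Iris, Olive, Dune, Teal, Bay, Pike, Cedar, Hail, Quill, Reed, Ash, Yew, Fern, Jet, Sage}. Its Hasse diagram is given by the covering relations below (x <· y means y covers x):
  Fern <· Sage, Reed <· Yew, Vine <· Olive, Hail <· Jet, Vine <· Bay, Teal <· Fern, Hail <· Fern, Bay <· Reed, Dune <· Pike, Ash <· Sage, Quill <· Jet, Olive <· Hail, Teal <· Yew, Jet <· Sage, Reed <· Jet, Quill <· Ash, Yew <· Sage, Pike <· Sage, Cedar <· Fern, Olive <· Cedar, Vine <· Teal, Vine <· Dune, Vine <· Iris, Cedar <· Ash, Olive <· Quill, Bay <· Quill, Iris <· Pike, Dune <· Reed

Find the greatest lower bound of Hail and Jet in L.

Hail

Common lower bounds of {Hail, Jet}: Hail, Olive, Vine.
The greatest among these is Hail.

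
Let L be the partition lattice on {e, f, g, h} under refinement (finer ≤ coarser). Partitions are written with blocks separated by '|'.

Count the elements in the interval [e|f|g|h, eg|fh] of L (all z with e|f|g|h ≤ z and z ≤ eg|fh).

The interval [e|f|g|h, eg|fh] = {eg|fh, eg|f|h, e|fh|g, e|f|g|h}, which has 4 elements.

4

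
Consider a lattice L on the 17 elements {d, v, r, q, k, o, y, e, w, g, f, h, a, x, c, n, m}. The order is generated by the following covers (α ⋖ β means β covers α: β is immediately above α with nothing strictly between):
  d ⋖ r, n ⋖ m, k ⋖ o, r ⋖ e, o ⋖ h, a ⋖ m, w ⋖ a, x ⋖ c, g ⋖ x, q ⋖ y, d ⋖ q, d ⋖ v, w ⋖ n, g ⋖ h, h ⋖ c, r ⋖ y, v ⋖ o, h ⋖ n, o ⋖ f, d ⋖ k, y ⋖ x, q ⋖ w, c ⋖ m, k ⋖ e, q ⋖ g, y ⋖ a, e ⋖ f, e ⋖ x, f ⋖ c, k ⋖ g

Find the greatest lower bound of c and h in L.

Common lower bounds of {c, h}: d, g, h, k, o, q, v.
The greatest among these is h.

h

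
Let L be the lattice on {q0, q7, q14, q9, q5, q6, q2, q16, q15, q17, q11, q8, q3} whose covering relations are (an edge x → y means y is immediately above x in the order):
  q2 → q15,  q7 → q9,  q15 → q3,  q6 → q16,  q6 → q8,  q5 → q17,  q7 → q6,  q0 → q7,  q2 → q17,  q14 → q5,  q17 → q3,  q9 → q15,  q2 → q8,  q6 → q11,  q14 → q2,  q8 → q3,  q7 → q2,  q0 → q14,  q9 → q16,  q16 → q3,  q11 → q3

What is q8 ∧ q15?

q2

Common lower bounds of {q8, q15}: q0, q14, q2, q7.
The greatest among these is q2.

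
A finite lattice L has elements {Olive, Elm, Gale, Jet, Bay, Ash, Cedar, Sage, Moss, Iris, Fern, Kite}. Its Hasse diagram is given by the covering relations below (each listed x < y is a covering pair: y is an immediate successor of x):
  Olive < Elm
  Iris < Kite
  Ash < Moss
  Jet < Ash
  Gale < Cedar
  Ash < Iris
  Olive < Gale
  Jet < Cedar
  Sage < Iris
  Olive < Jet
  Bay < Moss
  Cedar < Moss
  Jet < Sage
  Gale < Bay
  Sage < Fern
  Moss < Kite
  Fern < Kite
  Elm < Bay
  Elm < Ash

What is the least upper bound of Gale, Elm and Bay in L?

Bay

Common upper bounds of {Gale, Elm, Bay}: Bay, Kite, Moss.
The least among these is Bay.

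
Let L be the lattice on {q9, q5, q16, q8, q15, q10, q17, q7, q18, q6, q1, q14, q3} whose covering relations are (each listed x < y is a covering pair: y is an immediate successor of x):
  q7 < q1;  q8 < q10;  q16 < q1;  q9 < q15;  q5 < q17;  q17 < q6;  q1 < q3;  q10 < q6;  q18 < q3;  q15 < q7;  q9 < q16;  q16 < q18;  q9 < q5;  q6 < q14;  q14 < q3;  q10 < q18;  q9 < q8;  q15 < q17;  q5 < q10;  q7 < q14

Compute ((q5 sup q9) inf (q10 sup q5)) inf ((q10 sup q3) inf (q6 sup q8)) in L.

q5

q5 ∨ q9 = q5
q10 ∨ q5 = q10
q5 ∧ q10 = q5
q10 ∨ q3 = q3
q6 ∨ q8 = q6
q3 ∧ q6 = q6
q5 ∧ q6 = q5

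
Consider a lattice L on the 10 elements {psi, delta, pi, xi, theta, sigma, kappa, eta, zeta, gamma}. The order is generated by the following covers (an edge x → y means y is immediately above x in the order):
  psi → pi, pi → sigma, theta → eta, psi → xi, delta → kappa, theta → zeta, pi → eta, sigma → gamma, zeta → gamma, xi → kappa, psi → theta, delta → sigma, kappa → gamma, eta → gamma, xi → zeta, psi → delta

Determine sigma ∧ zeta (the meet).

Common lower bounds of {sigma, zeta}: psi.
The greatest among these is psi.

psi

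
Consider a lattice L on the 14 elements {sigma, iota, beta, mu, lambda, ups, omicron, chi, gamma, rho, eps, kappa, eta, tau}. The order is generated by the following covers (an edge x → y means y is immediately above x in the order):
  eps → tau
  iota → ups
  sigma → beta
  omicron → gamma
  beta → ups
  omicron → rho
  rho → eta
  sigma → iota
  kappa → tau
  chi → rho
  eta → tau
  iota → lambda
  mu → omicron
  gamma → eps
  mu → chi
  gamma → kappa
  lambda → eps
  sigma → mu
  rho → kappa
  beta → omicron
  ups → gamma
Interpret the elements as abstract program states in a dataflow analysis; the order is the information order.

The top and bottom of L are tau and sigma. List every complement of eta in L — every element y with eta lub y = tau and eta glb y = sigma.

Need y with eta ∨ y = tau and eta ∧ y = sigma.
Checking each element gives: iota, lambda.

iota, lambda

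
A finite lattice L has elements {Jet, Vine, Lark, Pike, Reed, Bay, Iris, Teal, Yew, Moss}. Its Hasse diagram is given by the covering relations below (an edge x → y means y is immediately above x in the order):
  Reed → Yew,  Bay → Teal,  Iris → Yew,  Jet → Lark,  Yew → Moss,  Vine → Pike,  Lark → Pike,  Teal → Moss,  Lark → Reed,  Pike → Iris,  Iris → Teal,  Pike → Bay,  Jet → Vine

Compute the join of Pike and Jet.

Pike

Common upper bounds of {Pike, Jet}: Bay, Iris, Moss, Pike, Teal, Yew.
The least among these is Pike.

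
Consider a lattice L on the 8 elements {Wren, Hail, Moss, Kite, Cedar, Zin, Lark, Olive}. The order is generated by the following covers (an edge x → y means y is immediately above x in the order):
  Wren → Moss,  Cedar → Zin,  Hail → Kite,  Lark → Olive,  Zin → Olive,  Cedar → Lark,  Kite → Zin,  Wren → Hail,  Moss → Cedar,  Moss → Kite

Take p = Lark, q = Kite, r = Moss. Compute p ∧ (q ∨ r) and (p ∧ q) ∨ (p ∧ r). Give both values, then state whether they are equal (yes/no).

Moss; Moss; yes

q ∨ r = Kite, so p ∧ (q ∨ r) = Lark ∧ Kite = Moss.
p ∧ q = Moss and p ∧ r = Moss, so (p ∧ q) ∨ (p ∧ r) = Moss ∨ Moss = Moss.
Equal: yes.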